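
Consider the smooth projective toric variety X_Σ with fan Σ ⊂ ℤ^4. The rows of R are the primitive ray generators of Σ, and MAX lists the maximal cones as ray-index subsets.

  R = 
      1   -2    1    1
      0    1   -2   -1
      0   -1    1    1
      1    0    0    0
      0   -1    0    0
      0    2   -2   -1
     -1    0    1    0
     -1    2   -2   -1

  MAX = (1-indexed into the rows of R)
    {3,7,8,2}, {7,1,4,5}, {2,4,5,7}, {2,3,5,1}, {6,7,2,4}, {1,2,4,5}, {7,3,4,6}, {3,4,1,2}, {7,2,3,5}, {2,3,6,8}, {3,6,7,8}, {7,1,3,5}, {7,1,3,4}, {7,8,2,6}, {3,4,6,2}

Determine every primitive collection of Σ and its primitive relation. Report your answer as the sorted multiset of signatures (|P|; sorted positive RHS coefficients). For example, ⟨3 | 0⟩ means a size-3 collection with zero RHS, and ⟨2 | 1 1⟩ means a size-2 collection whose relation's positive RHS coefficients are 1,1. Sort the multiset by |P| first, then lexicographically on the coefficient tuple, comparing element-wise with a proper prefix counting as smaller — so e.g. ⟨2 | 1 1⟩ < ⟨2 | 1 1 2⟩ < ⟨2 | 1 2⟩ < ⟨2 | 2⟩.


9 collections generate NE(X_Σ); each relation:

  P = {4,8}:  v_{4} + v_{8} = v_{6}  ⟹  sig = ⟨2 | 1⟩
  P = {5,6}:  v_{5} + v_{6} = v_{2}  ⟹  sig = ⟨2 | 1⟩
  P = {1,8}:  v_{1} + v_{8} = v_{2} + v_{3}  ⟹  sig = ⟨2 | 1 1⟩
  P = {1,6}:  v_{1} + v_{6} = v_{2} + v_{3} + v_{4}  ⟹  sig = ⟨2 | 1 1 1⟩
  P = {5,8}:  v_{5} + v_{8} = 2·v_{2} + v_{3} + v_{7}  ⟹  sig = ⟨2 | 1 1 2⟩
  P = {1,2,7}:  v_{1} + v_{2} + v_{7} = v_{5}  ⟹  sig = ⟨3 | 1⟩
  P = {3,4,5}:  v_{3} + v_{4} + v_{5} = v_{1}  ⟹  sig = ⟨3 | 1⟩
  P = {2,3,4,7}:  v_{2} + v_{3} + v_{4} + v_{7} = 0  ⟹  sig = ⟨4 | 0⟩
  P = {2,3,6,7}:  v_{2} + v_{3} + v_{6} + v_{7} = v_{8}  ⟹  sig = ⟨4 | 1⟩

Signatures (|P|; sorted positive RHS coefficients), sorted:
{ ⟨2 | 1⟩ ×2,  ⟨2 | 1 1⟩,  ⟨2 | 1 1 1⟩,  ⟨2 | 1 1 2⟩,  ⟨3 | 1⟩ ×2,  ⟨4 | 0⟩,  ⟨4 | 1⟩ }


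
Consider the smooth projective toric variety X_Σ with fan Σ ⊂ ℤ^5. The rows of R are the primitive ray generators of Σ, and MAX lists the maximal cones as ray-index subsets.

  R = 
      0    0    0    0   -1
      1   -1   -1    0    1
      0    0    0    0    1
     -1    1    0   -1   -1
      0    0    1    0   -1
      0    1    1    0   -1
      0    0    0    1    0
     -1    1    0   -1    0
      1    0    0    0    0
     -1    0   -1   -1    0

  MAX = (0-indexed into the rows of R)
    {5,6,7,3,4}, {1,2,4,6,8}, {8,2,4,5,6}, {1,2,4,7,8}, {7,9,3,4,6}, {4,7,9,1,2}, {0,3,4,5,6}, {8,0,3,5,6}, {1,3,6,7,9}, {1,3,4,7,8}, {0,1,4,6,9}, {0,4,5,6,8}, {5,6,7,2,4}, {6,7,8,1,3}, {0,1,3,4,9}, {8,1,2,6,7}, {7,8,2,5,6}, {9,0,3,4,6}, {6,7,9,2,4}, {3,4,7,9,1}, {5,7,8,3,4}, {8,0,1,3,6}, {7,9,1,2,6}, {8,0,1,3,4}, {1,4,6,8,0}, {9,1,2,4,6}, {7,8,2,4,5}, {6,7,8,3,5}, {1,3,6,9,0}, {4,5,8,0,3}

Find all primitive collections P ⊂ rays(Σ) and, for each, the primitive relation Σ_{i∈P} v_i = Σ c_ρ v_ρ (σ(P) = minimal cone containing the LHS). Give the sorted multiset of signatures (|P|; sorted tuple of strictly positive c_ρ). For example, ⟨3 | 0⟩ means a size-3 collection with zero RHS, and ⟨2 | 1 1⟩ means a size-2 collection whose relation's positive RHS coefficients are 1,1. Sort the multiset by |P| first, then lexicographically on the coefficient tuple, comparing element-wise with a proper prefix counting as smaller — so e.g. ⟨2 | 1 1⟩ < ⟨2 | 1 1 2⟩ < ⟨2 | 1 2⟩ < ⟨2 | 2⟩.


Primitive collections (10):

  {0,2}:  v_{0} + v_{2} = 0  so sig = ⟨2 | 0⟩
  {0,7}:  v_{0} + v_{7} = v_{3}  so sig = ⟨2 | 1⟩
  {1,5}:  v_{1} + v_{5} = v_{8}  so sig = ⟨2 | 1⟩
  {2,3}:  v_{2} + v_{3} = v_{7}  so sig = ⟨2 | 1⟩
  {5,9}:  v_{5} + v_{9} = v_{3}  so sig = ⟨2 | 1⟩
  {8,9}:  v_{8} + v_{9} = v_{1} + v_{3}  so sig = ⟨2 | 1 1⟩
  {1,4,6,7}:  v_{1} + v_{4} + v_{6} + v_{7} = 0  so sig = ⟨4 | 0⟩
  {1,3,4,6}:  v_{1} + v_{3} + v_{4} + v_{6} = v_{0}  so sig = ⟨4 | 1⟩
  {4,6,7,8}:  v_{4} + v_{6} + v_{7} + v_{8} = v_{5}  so sig = ⟨4 | 1⟩
  {3,4,6,8}:  v_{3} + v_{4} + v_{6} + v_{8} = v_{0} + v_{5}  so sig = ⟨4 | 1 1⟩

Signatures (|P|; sorted positive RHS coefficients), sorted:
{ ⟨2 | 0⟩,  ⟨2 | 1⟩ ×4,  ⟨2 | 1 1⟩,  ⟨4 | 0⟩,  ⟨4 | 1⟩ ×2,  ⟨4 | 1 1⟩ }


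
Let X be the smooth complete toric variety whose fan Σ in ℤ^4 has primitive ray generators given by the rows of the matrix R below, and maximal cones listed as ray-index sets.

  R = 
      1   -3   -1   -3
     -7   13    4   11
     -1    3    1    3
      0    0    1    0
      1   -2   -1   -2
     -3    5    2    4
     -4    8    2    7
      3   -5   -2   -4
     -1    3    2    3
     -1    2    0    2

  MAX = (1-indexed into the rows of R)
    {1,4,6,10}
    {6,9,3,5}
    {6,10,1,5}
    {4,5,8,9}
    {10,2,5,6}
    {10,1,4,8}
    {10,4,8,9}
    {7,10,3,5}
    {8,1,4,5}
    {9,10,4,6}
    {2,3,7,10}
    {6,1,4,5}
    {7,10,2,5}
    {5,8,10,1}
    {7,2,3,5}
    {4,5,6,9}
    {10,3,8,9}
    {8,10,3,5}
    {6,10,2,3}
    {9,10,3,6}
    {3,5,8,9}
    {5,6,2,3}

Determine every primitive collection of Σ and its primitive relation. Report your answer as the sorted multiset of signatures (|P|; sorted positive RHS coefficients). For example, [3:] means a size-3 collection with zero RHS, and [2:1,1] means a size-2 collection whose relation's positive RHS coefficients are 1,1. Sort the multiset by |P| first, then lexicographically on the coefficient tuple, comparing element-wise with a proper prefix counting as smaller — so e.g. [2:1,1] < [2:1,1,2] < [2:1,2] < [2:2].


|primitive collections| = 17. Relations:

  P={1,3}:  v_{1} + v_{3} = 0  →  sig = [2:]
  P={6,8}:  v_{6} + v_{8} = 0  →  sig = [2:]
  P={1,9}:  v_{1} + v_{9} = v_{4}  →  sig = [2:1]
  P={2,8}:  v_{2} + v_{8} = v_{7}  →  sig = [2:1]
  P={3,4}:  v_{3} + v_{4} = v_{9}  →  sig = [2:1]
  P={6,7}:  v_{6} + v_{7} = v_{2}  →  sig = [2:1]
  P={4,7}:  v_{4} + v_{7} = v_{3} + v_{6}  →  sig = [2:1,1]
  P={1,7}:  v_{1} + v_{7} = v_{5} + v_{6} + v_{10}  →  sig = [2:1,1,1]
  P={7,8}:  v_{7} + v_{8} = v_{3} + v_{5} + v_{10}  →  sig = [2:1,1,1]
  P={1,2}:  v_{1} + v_{2} = v_{5} + 2·v_{6} + v_{10}  →  sig = [2:1,1,2]
  P={2,4}:  v_{2} + v_{4} = v_{3} + 2·v_{6}  →  sig = [2:1,2]
  P={7,9}:  v_{7} + v_{9} = 2·v_{3} + v_{6}  →  sig = [2:1,2]
  P={2,9}:  v_{2} + v_{9} = 2·v_{3} + 2·v_{6}  →  sig = [2:2,2]
  P={4,5,10}:  v_{4} + v_{5} + v_{10} = 0  →  sig = [3:]
  P={5,9,10}:  v_{5} + v_{9} + v_{10} = v_{3}  →  sig = [3:1]
  P={3,5,6,10}:  v_{3} + v_{5} + v_{6} + v_{10} = v_{7}  →  sig = [4:1]
  P={2,3,5,10}:  v_{2} + v_{3} + v_{5} + v_{10} = 2·v_{7}  →  sig = [4:2]

Hence PRS(X_Σ) =
[[2:], [2:], [2:1], [2:1], [2:1], [2:1], [2:1,1], [2:1,1,1], [2:1,1,1], [2:1,1,2], [2:1,2], [2:1,2], [2:2,2], [3:], [3:1], [4:1], [4:2]]


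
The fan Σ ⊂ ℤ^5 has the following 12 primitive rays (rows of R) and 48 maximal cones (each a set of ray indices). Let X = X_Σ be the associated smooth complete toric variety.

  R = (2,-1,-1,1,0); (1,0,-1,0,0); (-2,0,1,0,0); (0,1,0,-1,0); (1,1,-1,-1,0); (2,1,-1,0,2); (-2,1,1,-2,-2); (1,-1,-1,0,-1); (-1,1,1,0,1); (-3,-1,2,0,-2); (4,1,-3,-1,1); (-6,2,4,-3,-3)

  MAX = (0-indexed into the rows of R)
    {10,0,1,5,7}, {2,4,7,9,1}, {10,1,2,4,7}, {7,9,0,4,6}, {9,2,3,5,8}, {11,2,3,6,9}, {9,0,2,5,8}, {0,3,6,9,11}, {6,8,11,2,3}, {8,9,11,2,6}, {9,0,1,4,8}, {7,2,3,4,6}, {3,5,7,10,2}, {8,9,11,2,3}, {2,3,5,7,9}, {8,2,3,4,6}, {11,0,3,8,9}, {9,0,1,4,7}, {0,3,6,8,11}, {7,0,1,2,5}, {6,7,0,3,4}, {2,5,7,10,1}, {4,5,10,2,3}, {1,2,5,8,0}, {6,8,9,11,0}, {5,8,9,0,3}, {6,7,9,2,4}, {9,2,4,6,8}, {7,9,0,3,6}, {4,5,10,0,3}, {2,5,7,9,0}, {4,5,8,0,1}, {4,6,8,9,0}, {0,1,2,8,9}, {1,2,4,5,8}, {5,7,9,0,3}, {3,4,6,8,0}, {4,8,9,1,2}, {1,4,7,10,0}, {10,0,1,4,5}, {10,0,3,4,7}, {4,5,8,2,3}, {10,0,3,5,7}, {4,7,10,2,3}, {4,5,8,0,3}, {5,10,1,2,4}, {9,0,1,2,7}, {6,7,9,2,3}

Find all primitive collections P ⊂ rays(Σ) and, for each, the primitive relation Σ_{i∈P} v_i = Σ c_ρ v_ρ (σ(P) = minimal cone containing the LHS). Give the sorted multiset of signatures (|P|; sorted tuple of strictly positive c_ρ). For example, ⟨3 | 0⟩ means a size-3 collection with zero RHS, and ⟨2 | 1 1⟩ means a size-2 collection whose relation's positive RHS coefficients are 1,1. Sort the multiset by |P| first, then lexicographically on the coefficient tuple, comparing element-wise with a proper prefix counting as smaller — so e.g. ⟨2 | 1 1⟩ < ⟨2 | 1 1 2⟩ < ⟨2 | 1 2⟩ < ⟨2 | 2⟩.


Minimal non-faces — 22 found among 12 rays, 48 max cones:

  {7,8}:  v_{7} + v_{8} = 0  so sig = ⟨2 | 0⟩
  {1,3}:  v_{1} + v_{3} = v_{4}  so sig = ⟨2 | 1⟩
  {8,10}:  v_{8} + v_{10} = v_{4} + v_{5}  so sig = ⟨2 | 1 1⟩
  {9,10}:  v_{9} + v_{10} = v_{3} + v_{7}  so sig = ⟨2 | 1 1⟩
  {7,11}:  v_{7} + v_{11} = v_{3} + v_{6} + v_{9}  so sig = ⟨2 | 1 1 1⟩
  {1,11}:  v_{1} + v_{11} = v_{4} + v_{6} + v_{8} + v_{9}  so sig = ⟨2 | 1 1 1 1⟩
  {6,10}:  v_{6} + v_{10} = 2·v_{3} + v_{4} + v_{7}  so sig = ⟨2 | 1 1 2⟩
  {5,11}:  v_{5} + v_{11} = 3·v_{3} + v_{8} + v_{9}  so sig = ⟨2 | 1 1 3⟩
  {1,6}:  v_{1} + v_{6} = 2·v_{4} + v_{9}  so sig = ⟨2 | 1 2⟩
  {4,11}:  v_{4} + v_{11} = 2·v_{6} + v_{8}  so sig = ⟨2 | 1 2⟩
  {10,11}:  v_{10} + v_{11} = 2·v_{3} + v_{6}  so sig = ⟨2 | 1 2⟩
  {5,6}:  v_{5} + v_{6} = 2·v_{3}  so sig = ⟨2 | 2⟩
  {0,2,3}:  v_{0} + v_{2} + v_{3} = 0  so sig = ⟨3 | 0⟩
  {1,5,9}:  v_{1} + v_{5} + v_{9} = 0  so sig = ⟨3 | 0⟩
  {0,2,4}:  v_{0} + v_{2} + v_{4} = v_{1}  so sig = ⟨3 | 1⟩
  {3,4,9}:  v_{3} + v_{4} + v_{9} = v_{6}  so sig = ⟨3 | 1⟩
  {4,5,7}:  v_{4} + v_{5} + v_{7} = v_{10}  so sig = ⟨3 | 1⟩
  {4,5,9}:  v_{4} + v_{5} + v_{9} = v_{3}  so sig = ⟨3 | 1⟩
  {0,2,6}:  v_{0} + v_{2} + v_{6} = v_{4} + v_{9}  so sig = ⟨3 | 1 1⟩
  {0,2,10}:  v_{0} + v_{2} + v_{10} = v_{1} + v_{5} + v_{7}  so sig = ⟨3 | 1 1 1⟩
  {0,2,11}:  v_{0} + v_{2} + v_{11} = v_{6} + v_{8} + v_{9}  so sig = ⟨3 | 1 1 1⟩
  {3,6,8,9}:  v_{3} + v_{6} + v_{8} + v_{9} = v_{11}  so sig = ⟨4 | 1⟩

Sorted signature multiset PRS(X):
{ ⟨2 | 0⟩,  ⟨2 | 1⟩,  ⟨2 | 1 1⟩ ×2,  ⟨2 | 1 1 1⟩,  ⟨2 | 1 1 1 1⟩,  ⟨2 | 1 1 2⟩,  ⟨2 | 1 1 3⟩,  ⟨2 | 1 2⟩ ×3,  ⟨2 | 2⟩,  ⟨3 | 0⟩ ×2,  ⟨3 | 1⟩ ×4,  ⟨3 | 1 1⟩,  ⟨3 | 1 1 1⟩ ×2,  ⟨4 | 1⟩ }


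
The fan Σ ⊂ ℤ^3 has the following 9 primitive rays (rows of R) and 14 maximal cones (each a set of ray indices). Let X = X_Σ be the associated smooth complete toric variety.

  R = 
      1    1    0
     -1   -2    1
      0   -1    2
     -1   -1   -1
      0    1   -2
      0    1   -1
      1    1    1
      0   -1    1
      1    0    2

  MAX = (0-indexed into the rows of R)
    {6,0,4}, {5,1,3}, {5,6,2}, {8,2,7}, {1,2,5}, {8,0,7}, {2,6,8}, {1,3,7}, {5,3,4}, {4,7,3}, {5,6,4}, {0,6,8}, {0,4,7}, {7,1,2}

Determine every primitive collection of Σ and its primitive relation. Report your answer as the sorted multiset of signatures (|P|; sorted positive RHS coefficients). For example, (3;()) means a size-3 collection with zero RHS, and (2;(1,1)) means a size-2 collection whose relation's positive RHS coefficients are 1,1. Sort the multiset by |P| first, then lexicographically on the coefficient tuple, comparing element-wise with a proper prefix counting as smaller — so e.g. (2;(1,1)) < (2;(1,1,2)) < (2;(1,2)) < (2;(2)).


Minimal non-faces — 15 found among 9 rays, 14 max cones:

  • {2,4}:  v_{2} + v_{4} = 0 ; sig = (2;())
  • {3,6}:  v_{3} + v_{6} = 0 ; sig = (2;())
  • {5,7}:  v_{5} + v_{7} = 0 ; sig = (2;())
  • {0,1}:  v_{0} + v_{1} = v_{7} ; sig = (2;(1))
  • {0,2}:  v_{0} + v_{2} = v_{8} ; sig = (2;(1))
  • {1,4}:  v_{1} + v_{4} = v_{3} ; sig = (2;(1))
  • {1,6}:  v_{1} + v_{6} = v_{2} ; sig = (2;(1))
  • {2,3}:  v_{2} + v_{3} = v_{1} ; sig = (2;(1))
  • {3,8}:  v_{3} + v_{8} = v_{7} ; sig = (2;(1))
  • {4,8}:  v_{4} + v_{8} = v_{0} ; sig = (2;(1))
  • {5,8}:  v_{5} + v_{8} = v_{6} ; sig = (2;(1))
  • {6,7}:  v_{6} + v_{7} = v_{8} ; sig = (2;(1))
  • {0,3}:  v_{0} + v_{3} = v_{4} + v_{7} ; sig = (2;(1,1))
  • {0,5}:  v_{0} + v_{5} = v_{4} + v_{6} ; sig = (2;(1,1))
  • {1,8}:  v_{1} + v_{8} = v_{2} + v_{7} ; sig = (2;(1,1))

Hence PRS(X_Σ) =
{ (2;()) ×3,  (2;(1)) ×9,  (2;(1,1)) ×3 }


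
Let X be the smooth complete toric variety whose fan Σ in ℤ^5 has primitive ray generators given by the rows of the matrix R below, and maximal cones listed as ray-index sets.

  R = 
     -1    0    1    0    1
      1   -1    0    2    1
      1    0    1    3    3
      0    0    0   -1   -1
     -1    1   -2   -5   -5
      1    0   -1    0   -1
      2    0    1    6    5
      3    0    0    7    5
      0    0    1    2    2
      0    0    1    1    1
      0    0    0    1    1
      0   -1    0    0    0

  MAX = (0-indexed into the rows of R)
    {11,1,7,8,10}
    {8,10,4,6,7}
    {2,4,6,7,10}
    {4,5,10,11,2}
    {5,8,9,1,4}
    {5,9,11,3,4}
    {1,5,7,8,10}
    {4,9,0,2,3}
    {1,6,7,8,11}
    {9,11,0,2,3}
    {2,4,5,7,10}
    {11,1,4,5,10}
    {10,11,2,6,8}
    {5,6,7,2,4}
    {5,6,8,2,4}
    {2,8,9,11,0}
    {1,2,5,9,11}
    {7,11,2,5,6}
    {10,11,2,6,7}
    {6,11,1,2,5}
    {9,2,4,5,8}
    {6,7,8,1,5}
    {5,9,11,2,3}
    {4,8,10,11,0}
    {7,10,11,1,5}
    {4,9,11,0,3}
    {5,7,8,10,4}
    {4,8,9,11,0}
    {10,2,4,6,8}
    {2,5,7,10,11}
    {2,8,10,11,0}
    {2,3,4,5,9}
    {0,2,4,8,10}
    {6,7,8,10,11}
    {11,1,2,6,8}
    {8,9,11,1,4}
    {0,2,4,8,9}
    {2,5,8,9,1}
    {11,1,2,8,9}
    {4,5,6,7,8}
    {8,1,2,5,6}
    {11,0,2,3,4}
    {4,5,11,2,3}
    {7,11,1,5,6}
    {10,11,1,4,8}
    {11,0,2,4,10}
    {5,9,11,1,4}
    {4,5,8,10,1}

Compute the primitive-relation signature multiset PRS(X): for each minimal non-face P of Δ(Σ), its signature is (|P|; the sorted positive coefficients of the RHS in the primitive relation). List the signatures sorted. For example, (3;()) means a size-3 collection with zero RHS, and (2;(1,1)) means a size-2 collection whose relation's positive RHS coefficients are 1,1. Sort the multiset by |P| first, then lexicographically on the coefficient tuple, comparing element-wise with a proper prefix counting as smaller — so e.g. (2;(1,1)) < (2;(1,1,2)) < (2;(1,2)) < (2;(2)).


26 collections generate NE(X_Σ); each relation:

  {0,5}:  v_{0} + v_{5} = 0  so sig = (2;())
  {3,10}:  v_{3} + v_{10} = 0  so sig = (2;())
  {3,8}:  v_{3} + v_{8} = v_{9}  so sig = (2;(1))
  {9,10}:  v_{9} + v_{10} = v_{8}  so sig = (2;(1))
  {0,1}:  v_{0} + v_{1} = v_{8} + v_{11}  so sig = (2;(1,1))
  {0,7}:  v_{0} + v_{7} = v_{6} + v_{10}  so sig = (2;(1,1))
  {3,7}:  v_{3} + v_{7} = v_{5} + v_{6}  so sig = (2;(1,1))
  {0,6}:  v_{0} + v_{6} = v_{2} + v_{8} + v_{10}  so sig = (2;(1,1,1))
  {1,3}:  v_{1} + v_{3} = v_{5} + v_{9} + v_{11}  so sig = (2;(1,1,1))
  {3,6}:  v_{3} + v_{6} = v_{2} + v_{5} + v_{8}  so sig = (2;(1,1,1))
  {7,9}:  v_{7} + v_{9} = v_{5} + v_{6} + v_{8}  so sig = (2;(1,1,1))
  {6,9}:  v_{6} + v_{9} = v_{2} + v_{5} + 2·v_{8}  so sig = (2;(1,1,2))
  {1,2,4}:  v_{1} + v_{2} + v_{4} = v_{5}  so sig = (3;(1))
  {5,6,10}:  v_{5} + v_{6} + v_{10} = v_{7}  so sig = (3;(1))
  {5,8,11}:  v_{5} + v_{8} + v_{11} = v_{1}  so sig = (3;(1))
  {1,2,10}:  v_{1} + v_{2} + v_{10} = v_{6} + v_{11}  so sig = (3;(1,1))
  {4,6,11}:  v_{4} + v_{6} + v_{11} = v_{5} + v_{10}  so sig = (3;(1,1))
  {1,6,10}:  v_{1} + v_{6} + v_{10} = v_{7} + v_{8} + v_{11}  so sig = (3;(1,1,1))
  {1,2,7}:  v_{1} + v_{2} + v_{7} = v_{5} + 2·v_{6} + v_{11}  so sig = (3;(1,1,2))
  {1,4,6}:  v_{1} + v_{4} + v_{6} = 2·v_{5} + v_{8} + v_{10}  so sig = (3;(1,1,2))
  {1,4,7}:  v_{1} + v_{4} + v_{7} = 3·v_{5} + v_{8} + 2·v_{10}  so sig = (3;(1,2,3))
  {2,7,8}:  v_{2} + v_{7} + v_{8} = 2·v_{6}  so sig = (3;(2))
  {4,7,11}:  v_{4} + v_{7} + v_{11} = 2·v_{5} + 2·v_{10}  so sig = (3;(2,2))
  {2,4,8,11}:  v_{2} + v_{4} + v_{8} + v_{11} = 0  so sig = (4;())
  {2,4,9,11}:  v_{2} + v_{4} + v_{9} + v_{11} = v_{3}  so sig = (4;(1))
  {2,5,8,10}:  v_{2} + v_{5} + v_{8} + v_{10} = v_{6}  so sig = (4;(1))

so the primitive-relation signature multiset is
{ (2;()) ×2,  (2;(1)) ×2,  (2;(1,1)) ×3,  (2;(1,1,1)) ×4,  (2;(1,1,2)),  (3;(1)) ×3,  (3;(1,1)) ×2,  (3;(1,1,1)),  (3;(1,1,2)) ×2,  (3;(1,2,3)),  (3;(2)),  (3;(2,2)),  (4;()),  (4;(1)) ×2 }


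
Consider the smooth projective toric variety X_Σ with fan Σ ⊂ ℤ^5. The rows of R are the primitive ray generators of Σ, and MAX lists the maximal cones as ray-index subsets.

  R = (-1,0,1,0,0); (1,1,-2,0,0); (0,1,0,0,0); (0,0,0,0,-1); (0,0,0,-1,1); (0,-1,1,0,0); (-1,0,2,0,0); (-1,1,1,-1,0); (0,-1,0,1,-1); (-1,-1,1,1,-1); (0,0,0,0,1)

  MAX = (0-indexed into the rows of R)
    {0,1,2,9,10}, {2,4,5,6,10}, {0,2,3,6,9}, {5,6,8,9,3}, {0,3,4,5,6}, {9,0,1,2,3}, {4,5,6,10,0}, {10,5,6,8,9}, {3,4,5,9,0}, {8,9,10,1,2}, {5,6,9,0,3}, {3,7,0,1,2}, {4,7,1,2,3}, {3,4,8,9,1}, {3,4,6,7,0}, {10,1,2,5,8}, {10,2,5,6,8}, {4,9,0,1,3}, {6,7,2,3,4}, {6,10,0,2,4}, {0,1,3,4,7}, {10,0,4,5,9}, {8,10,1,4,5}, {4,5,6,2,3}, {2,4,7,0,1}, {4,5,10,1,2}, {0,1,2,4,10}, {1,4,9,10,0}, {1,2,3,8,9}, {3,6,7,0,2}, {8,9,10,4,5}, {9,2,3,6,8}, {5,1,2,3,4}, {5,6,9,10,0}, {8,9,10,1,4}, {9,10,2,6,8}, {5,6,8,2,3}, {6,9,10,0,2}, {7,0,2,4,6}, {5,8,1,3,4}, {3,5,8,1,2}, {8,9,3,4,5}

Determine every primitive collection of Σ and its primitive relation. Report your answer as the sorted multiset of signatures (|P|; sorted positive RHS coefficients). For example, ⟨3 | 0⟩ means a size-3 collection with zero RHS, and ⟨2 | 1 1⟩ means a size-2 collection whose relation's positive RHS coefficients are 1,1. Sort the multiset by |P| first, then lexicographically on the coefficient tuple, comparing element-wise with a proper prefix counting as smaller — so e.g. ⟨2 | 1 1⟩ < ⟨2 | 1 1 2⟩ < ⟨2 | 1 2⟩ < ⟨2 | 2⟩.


Primitive collections (16):

  P={3,10}:  v_{3} + v_{10} = 0  ⟹  sig = ⟨2 | 0⟩
  P={0,8}:  v_{0} + v_{8} = v_{9}  ⟹  sig = ⟨2 | 1⟩
  P={1,6}:  v_{1} + v_{6} = v_{2}  ⟹  sig = ⟨2 | 1⟩
  P={7,8}:  v_{7} + v_{8} = v_{0} + v_{3}  ⟹  sig = ⟨2 | 1 1⟩
  P={5,7}:  v_{5} + v_{7} = v_{3} + v_{4} + v_{6}  ⟹  sig = ⟨2 | 1 1 1⟩
  P={7,10}:  v_{7} + v_{10} = v_{0} + v_{2} + v_{4}  ⟹  sig = ⟨2 | 1 1 1⟩
  P={7,9}:  v_{7} + v_{9} = 2·v_{0} + v_{3}  ⟹  sig = ⟨2 | 1 2⟩
  P={0,1,5}:  v_{0} + v_{1} + v_{5} = 0  ⟹  sig = ⟨3 | 0⟩
  P={2,4,8}:  v_{2} + v_{4} + v_{8} = 0  ⟹  sig = ⟨3 | 0⟩
  P={0,2,5}:  v_{0} + v_{2} + v_{5} = v_{6}  ⟹  sig = ⟨3 | 1⟩
  P={1,5,9}:  v_{1} + v_{5} + v_{9} = v_{8}  ⟹  sig = ⟨3 | 1⟩
  P={2,4,9}:  v_{2} + v_{4} + v_{9} = v_{0}  ⟹  sig = ⟨3 | 1⟩
  P={2,5,9}:  v_{2} + v_{5} + v_{9} = v_{6} + v_{8}  ⟹  sig = ⟨3 | 1 1⟩
  P={4,6,8}:  v_{4} + v_{6} + v_{8} = v_{0} + v_{5}  ⟹  sig = ⟨3 | 1 1⟩
  P={4,6,9}:  v_{4} + v_{6} + v_{9} = 2·v_{0} + v_{5}  ⟹  sig = ⟨3 | 1 2⟩
  P={0,2,3,4}:  v_{0} + v_{2} + v_{3} + v_{4} = v_{7}  ⟹  sig = ⟨4 | 1⟩

Signatures (|P|; sorted positive RHS coefficients), sorted:
[⟨2 | 0⟩, ⟨2 | 1⟩, ⟨2 | 1⟩, ⟨2 | 1 1⟩, ⟨2 | 1 1 1⟩, ⟨2 | 1 1 1⟩, ⟨2 | 1 2⟩, ⟨3 | 0⟩, ⟨3 | 0⟩, ⟨3 | 1⟩, ⟨3 | 1⟩, ⟨3 | 1⟩, ⟨3 | 1 1⟩, ⟨3 | 1 1⟩, ⟨3 | 1 2⟩, ⟨4 | 1⟩]


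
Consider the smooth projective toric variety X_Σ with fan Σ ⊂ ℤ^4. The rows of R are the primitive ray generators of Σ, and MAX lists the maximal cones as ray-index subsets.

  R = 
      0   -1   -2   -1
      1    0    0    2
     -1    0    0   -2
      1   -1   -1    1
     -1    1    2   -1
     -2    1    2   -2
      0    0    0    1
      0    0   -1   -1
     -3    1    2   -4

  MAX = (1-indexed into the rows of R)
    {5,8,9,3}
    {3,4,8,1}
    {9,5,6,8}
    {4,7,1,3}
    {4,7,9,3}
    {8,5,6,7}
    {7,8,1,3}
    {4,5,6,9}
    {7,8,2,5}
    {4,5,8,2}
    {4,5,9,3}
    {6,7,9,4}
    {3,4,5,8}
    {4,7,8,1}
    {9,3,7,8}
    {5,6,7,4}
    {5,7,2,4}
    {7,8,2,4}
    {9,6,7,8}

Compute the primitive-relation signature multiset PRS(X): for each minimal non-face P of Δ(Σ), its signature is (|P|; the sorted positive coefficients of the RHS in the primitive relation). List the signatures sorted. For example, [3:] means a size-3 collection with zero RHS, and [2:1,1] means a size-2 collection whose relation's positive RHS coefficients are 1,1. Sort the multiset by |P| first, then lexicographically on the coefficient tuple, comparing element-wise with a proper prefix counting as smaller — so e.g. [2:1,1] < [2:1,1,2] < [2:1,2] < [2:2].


14 minimal non-faces of Δ(Σ) (on 9 rays):

  • {2,3}:  v_{2} + v_{3} = 0  so sig = [2:]
  • {1,5}:  v_{1} + v_{5} = v_{3}  so sig = [2:1]
  • {2,9}:  v_{2} + v_{9} = v_{6}  so sig = [2:1]
  • {3,6}:  v_{3} + v_{6} = v_{9}  so sig = [2:1]
  • {2,6}:  v_{2} + v_{6} = v_{5} + v_{7}  so sig = [2:1,1]
  • {1,2}:  v_{1} + v_{2} = v_{4} + v_{7} + v_{8}  so sig = [2:1,1,1]
  • {1,6}:  v_{1} + v_{6} = 2·v_{3} + v_{7}  so sig = [2:1,2]
  • {1,9}:  v_{1} + v_{9} = 3·v_{3} + v_{7}  so sig = [2:1,3]
  • {3,5,7}:  v_{3} + v_{5} + v_{7} = v_{6}  so sig = [3:1]
  • {4,6,8}:  v_{4} + v_{6} + v_{8} = v_{3}  so sig = [3:1]
  • {4,8,9}:  v_{4} + v_{8} + v_{9} = 2·v_{3}  so sig = [3:2]
  • {5,7,9}:  v_{5} + v_{7} + v_{9} = 2·v_{6}  so sig = [3:2]
  • {4,5,7,8}:  v_{4} + v_{5} + v_{7} + v_{8} = 0  so sig = [4:]
  • {3,4,7,8}:  v_{3} + v_{4} + v_{7} + v_{8} = v_{1}  so sig = [4:1]

Hence PRS(X_Σ) =
[[2:], [2:1], [2:1], [2:1], [2:1,1], [2:1,1,1], [2:1,2], [2:1,3], [3:1], [3:1], [3:2], [3:2], [4:], [4:1]]


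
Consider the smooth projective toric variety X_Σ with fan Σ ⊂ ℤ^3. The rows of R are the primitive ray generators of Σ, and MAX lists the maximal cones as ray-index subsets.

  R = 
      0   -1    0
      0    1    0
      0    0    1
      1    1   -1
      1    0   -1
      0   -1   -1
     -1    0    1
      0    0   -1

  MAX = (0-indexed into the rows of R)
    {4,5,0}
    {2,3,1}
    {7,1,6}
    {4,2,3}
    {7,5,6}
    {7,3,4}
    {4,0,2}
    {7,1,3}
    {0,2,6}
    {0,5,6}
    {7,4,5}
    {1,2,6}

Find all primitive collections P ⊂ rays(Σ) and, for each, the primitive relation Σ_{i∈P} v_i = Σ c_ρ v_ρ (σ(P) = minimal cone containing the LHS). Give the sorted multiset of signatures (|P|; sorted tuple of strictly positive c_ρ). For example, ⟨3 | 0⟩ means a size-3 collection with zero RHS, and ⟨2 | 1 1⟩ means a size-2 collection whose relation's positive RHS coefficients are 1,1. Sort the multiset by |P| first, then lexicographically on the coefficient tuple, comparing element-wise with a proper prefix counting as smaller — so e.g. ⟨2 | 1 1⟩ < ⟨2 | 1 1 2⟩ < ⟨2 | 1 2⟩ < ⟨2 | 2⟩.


10 minimal non-faces of Δ(Σ) (on 8 rays):

  P={0,1}:  v_{0} + v_{1} = 0 — sig = ⟨2 | 0⟩
  P={2,7}:  v_{2} + v_{7} = 0 — sig = ⟨2 | 0⟩
  P={4,6}:  v_{4} + v_{6} = 0 — sig = ⟨2 | 0⟩
  P={0,3}:  v_{0} + v_{3} = v_{4} — sig = ⟨2 | 1⟩
  P={0,7}:  v_{0} + v_{7} = v_{5} — sig = ⟨2 | 1⟩
  P={1,4}:  v_{1} + v_{4} = v_{3} — sig = ⟨2 | 1⟩
  P={1,5}:  v_{1} + v_{5} = v_{7} — sig = ⟨2 | 1⟩
  P={2,5}:  v_{2} + v_{5} = v_{0} — sig = ⟨2 | 1⟩
  P={3,6}:  v_{3} + v_{6} = v_{1} — sig = ⟨2 | 1⟩
  P={3,5}:  v_{3} + v_{5} = v_{4} + v_{7} — sig = ⟨2 | 1 1⟩

Signatures (|P|; sorted positive RHS coefficients), sorted:
    |P|=2: 10 collections, coeffs (), (), (), (1), (1), (1), (1), (1), (1), (1,1)


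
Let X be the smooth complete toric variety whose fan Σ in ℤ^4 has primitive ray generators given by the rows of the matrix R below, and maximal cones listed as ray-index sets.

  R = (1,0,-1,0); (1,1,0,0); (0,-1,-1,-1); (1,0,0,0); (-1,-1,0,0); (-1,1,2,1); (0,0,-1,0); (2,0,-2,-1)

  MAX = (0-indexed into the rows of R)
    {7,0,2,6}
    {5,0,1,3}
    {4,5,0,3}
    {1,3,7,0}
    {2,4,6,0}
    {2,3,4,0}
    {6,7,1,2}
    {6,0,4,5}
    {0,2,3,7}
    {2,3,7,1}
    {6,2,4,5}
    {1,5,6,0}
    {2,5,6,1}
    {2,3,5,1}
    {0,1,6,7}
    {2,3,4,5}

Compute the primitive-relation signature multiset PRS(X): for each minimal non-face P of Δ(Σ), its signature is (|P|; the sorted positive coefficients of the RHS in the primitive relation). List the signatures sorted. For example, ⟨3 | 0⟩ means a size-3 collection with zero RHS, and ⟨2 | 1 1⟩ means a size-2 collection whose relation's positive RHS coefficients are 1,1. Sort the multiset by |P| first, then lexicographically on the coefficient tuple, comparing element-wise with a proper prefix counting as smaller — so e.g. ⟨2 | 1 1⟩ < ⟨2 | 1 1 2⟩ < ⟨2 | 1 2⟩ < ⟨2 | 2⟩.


Δ(Σ) — 8 vertices, 6 min non-faces:

  P = {1,4}:  v_{1} + v_{4} = 0  so sig = ⟨2 | 0⟩
  P = {3,6}:  v_{3} + v_{6} = v_{0}  so sig = ⟨2 | 1⟩
  P = {5,7}:  v_{5} + v_{7} = v_{1}  so sig = ⟨2 | 1⟩
  P = {4,7}:  v_{4} + v_{7} = v_{0} + v_{2}  so sig = ⟨2 | 1 1⟩
  P = {0,2,5}:  v_{0} + v_{2} + v_{5} = 0  so sig = ⟨3 | 0⟩
  P = {0,1,2}:  v_{0} + v_{1} + v_{2} = v_{7}  so sig = ⟨3 | 1⟩

Hence PRS(X_Σ) =
    ⟨2 | 0⟩
    ⟨2 | 1⟩
    ⟨2 | 1⟩
    ⟨2 | 1 1⟩
    ⟨3 | 0⟩
    ⟨3 | 1⟩


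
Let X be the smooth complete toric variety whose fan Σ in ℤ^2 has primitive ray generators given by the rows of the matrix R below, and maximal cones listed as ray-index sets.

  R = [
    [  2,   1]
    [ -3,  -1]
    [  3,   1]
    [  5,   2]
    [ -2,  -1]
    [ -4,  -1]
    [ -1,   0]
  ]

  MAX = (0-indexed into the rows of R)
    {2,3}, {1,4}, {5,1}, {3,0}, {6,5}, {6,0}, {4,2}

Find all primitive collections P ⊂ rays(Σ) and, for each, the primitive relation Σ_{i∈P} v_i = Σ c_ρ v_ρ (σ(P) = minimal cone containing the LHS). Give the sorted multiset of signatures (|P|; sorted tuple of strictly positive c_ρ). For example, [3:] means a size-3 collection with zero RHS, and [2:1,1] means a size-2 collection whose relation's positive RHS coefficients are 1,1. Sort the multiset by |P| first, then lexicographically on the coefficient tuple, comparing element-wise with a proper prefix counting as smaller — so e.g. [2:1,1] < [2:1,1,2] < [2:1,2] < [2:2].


|primitive collections| = 14. Relations:

  {0,4}:  v_{0} + v_{4} = 0 ; sig = [2:]
  {1,2}:  v_{1} + v_{2} = 0 ; sig = [2:]
  {0,1}:  v_{0} + v_{1} = v_{6} ; sig = [2:1]
  {0,2}:  v_{0} + v_{2} = v_{3} ; sig = [2:1]
  {1,3}:  v_{1} + v_{3} = v_{0} ; sig = [2:1]
  {1,6}:  v_{1} + v_{6} = v_{5} ; sig = [2:1]
  {2,5}:  v_{2} + v_{5} = v_{6} ; sig = [2:1]
  {2,6}:  v_{2} + v_{6} = v_{0} ; sig = [2:1]
  {3,4}:  v_{3} + v_{4} = v_{2} ; sig = [2:1]
  {4,6}:  v_{4} + v_{6} = v_{1} ; sig = [2:1]
  {3,5}:  v_{3} + v_{5} = v_{0} + v_{6} ; sig = [2:1,1]
  {0,5}:  v_{0} + v_{5} = 2·v_{6} ; sig = [2:2]
  {3,6}:  v_{3} + v_{6} = 2·v_{0} ; sig = [2:2]
  {4,5}:  v_{4} + v_{5} = 2·v_{1} ; sig = [2:2]

so the primitive-relation signature multiset is
    [2:]
    [2:]
    [2:1]
    [2:1]
    [2:1]
    [2:1]
    [2:1]
    [2:1]
    [2:1]
    [2:1]
    [2:1,1]
    [2:2]
    [2:2]
    [2:2]


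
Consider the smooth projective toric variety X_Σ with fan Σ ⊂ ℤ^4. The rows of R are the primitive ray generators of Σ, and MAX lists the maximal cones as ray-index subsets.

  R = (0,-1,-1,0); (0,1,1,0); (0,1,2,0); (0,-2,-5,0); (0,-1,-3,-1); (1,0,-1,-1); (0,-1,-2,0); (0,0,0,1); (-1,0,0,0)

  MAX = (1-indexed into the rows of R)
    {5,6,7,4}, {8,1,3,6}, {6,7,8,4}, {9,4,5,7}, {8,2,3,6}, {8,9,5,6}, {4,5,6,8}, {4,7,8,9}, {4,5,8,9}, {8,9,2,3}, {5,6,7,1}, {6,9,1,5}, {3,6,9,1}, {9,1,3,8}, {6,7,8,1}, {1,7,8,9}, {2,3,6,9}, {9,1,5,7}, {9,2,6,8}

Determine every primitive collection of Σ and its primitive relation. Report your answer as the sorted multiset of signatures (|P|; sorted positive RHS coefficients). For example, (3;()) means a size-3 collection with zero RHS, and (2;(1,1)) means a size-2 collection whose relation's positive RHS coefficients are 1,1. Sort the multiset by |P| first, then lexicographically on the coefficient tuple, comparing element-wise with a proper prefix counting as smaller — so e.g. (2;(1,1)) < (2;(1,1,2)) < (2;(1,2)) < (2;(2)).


Σ has 14 primitive collections:

  P = {1,2}:  v_{1} + v_{2} = 0  so sig = (2;())
  P = {3,7}:  v_{3} + v_{7} = 0  so sig = (2;())
  P = {3,4}:  v_{3} + v_{4} = v_{5} + v_{8}  so sig = (2;(1,1))
  P = {3,5}:  v_{3} + v_{5} = v_{6} + v_{9}  so sig = (2;(1,1))
  P = {2,7}:  v_{2} + v_{7} = v_{6} + v_{8} + v_{9}  so sig = (2;(1,1,1))
  P = {2,4}:  v_{2} + v_{4} = v_{5} + v_{6} + 2·v_{8} + v_{9}  so sig = (2;(1,1,1,2))
  P = {2,5}:  v_{2} + v_{5} = 2·v_{6} + v_{8} + 2·v_{9}  so sig = (2;(1,2,2))
  P = {1,4}:  v_{1} + v_{4} = 3·v_{7}  so sig = (2;(3))
  P = {5,7,8}:  v_{5} + v_{7} + v_{8} = v_{4}  so sig = (3;(1))
  P = {6,7,9}:  v_{6} + v_{7} + v_{9} = v_{5}  so sig = (3;(1))
  P = {4,6,9}:  v_{4} + v_{6} + v_{9} = 2·v_{5} + v_{8}  so sig = (3;(1,2))
  P = {1,5,8}:  v_{1} + v_{5} + v_{8} = 2·v_{7}  so sig = (3;(2))
  P = {1,6,8,9}:  v_{1} + v_{6} + v_{8} + v_{9} = v_{7}  so sig = (4;(1))
  P = {3,6,8,9}:  v_{3} + v_{6} + v_{8} + v_{9} = v_{2}  so sig = (4;(1))

Hence PRS(X_Σ) =
    (2;())
    (2;())
    (2;(1,1))
    (2;(1,1))
    (2;(1,1,1))
    (2;(1,1,1,2))
    (2;(1,2,2))
    (2;(3))
    (3;(1))
    (3;(1))
    (3;(1,2))
    (3;(2))
    (4;(1))
    (4;(1))


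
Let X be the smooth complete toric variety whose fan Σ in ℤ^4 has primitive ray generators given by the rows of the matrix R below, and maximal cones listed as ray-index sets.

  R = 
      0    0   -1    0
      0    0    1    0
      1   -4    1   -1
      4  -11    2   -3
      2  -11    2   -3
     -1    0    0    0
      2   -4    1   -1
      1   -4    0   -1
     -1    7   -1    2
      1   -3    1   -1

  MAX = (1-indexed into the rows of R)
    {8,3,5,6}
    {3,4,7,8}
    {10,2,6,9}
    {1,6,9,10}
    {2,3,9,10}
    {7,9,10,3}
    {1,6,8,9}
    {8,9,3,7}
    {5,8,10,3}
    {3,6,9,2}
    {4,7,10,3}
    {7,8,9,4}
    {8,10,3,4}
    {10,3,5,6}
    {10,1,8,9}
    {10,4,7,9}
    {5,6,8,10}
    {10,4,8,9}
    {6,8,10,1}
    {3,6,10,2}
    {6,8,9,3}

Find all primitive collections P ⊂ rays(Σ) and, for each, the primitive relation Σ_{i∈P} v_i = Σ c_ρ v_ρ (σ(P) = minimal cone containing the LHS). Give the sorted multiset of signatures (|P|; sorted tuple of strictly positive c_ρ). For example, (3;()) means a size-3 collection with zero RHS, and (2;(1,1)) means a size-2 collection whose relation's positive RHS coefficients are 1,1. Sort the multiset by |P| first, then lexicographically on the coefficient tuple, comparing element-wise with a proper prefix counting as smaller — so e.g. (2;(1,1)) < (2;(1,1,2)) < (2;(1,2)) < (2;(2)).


Δ(Σ) — 10 vertices, 20 min non-faces:

  • {1,2}:  v_{1} + v_{2} = 0  ⟹  sig = (2;())
  • {1,3}:  v_{1} + v_{3} = v_{8}  ⟹  sig = (2;(1))
  • {2,8}:  v_{2} + v_{8} = v_{3}  ⟹  sig = (2;(1))
  • {5,9}:  v_{5} + v_{9} = v_{3}  ⟹  sig = (2;(1))
  • {6,7}:  v_{6} + v_{7} = v_{3}  ⟹  sig = (2;(1))
  • {2,4}:  v_{2} + v_{4} = v_{3} + v_{7} + v_{10}  ⟹  sig = (2;(1,1,1))
  • {4,6}:  v_{4} + v_{6} = v_{3} + v_{8} + v_{10}  ⟹  sig = (2;(1,1,1))
  • {1,5}:  v_{1} + v_{5} = v_{6} + 2·v_{8} + v_{10}  ⟹  sig = (2;(1,1,2))
  • {1,7}:  v_{1} + v_{7} = 2·v_{8} + v_{9} + v_{10}  ⟹  sig = (2;(1,1,2))
  • {2,5}:  v_{2} + v_{5} = 2·v_{3} + v_{6} + v_{10}  ⟹  sig = (2;(1,1,2))
  • {2,7}:  v_{2} + v_{7} = 2·v_{3} + v_{9} + v_{10}  ⟹  sig = (2;(1,1,2))
  • {5,7}:  v_{5} + v_{7} = 2·v_{3} + v_{8} + v_{10}  ⟹  sig = (2;(1,1,2))
  • {1,4}:  v_{1} + v_{4} = 3·v_{8} + v_{9} + 2·v_{10}  ⟹  sig = (2;(1,2,3))
  • {4,5}:  v_{4} + v_{5} = 2·v_{3} + 2·v_{8} + 2·v_{10}  ⟹  sig = (2;(2,2,2))
  • {7,8,10}:  v_{7} + v_{8} + v_{10} = v_{4}  ⟹  sig = (3;(1))
  • {3,4,9}:  v_{3} + v_{4} + v_{9} = 2·v_{7}  ⟹  sig = (3;(2))
  • {6,8,9,10}:  v_{6} + v_{8} + v_{9} + v_{10} = 0  ⟹  sig = (4;())
  • {3,6,8,10}:  v_{3} + v_{6} + v_{8} + v_{10} = v_{5}  ⟹  sig = (4;(1))
  • {3,6,9,10}:  v_{3} + v_{6} + v_{9} + v_{10} = v_{2}  ⟹  sig = (4;(1))
  • {3,8,9,10}:  v_{3} + v_{8} + v_{9} + v_{10} = v_{7}  ⟹  sig = (4;(1))

Sorted signature multiset PRS(X):
    (2;())
    (2;(1))
    (2;(1))
    (2;(1))
    (2;(1))
    (2;(1,1,1))
    (2;(1,1,1))
    (2;(1,1,2))
    (2;(1,1,2))
    (2;(1,1,2))
    (2;(1,1,2))
    (2;(1,1,2))
    (2;(1,2,3))
    (2;(2,2,2))
    (3;(1))
    (3;(2))
    (4;())
    (4;(1))
    (4;(1))
    (4;(1))


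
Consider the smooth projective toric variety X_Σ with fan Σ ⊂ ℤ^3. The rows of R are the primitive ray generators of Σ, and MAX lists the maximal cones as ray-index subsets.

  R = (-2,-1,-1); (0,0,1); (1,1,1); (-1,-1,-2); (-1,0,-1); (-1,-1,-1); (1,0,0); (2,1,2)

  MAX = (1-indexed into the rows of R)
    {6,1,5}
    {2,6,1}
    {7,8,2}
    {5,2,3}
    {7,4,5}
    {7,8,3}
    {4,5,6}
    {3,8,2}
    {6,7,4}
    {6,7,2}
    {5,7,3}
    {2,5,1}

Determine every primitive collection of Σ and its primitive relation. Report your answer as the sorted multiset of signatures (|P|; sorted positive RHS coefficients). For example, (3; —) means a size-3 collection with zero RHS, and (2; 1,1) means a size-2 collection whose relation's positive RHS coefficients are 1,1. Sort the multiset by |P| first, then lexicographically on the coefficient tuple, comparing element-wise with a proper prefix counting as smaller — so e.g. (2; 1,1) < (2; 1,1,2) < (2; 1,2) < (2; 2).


Δ(Σ) — 8 vertices, 14 min non-faces:

  P={3,6}:  v_{3} + v_{6} = 0  →  sig = (2; —)
  P={1,7}:  v_{1} + v_{7} = v_{6}  →  sig = (2; 1)
  P={1,8}:  v_{1} + v_{8} = v_{2}  →  sig = (2; 1)
  P={2,4}:  v_{2} + v_{4} = v_{6}  →  sig = (2; 1)
  P={4,8}:  v_{4} + v_{8} = v_{7}  →  sig = (2; 1)
  P={5,8}:  v_{5} + v_{8} = v_{3}  →  sig = (2; 1)
  P={1,3}:  v_{1} + v_{3} = v_{2} + v_{5}  →  sig = (2; 1,1)
  P={3,4}:  v_{3} + v_{4} = v_{5} + v_{7}  →  sig = (2; 1,1)
  P={6,8}:  v_{6} + v_{8} = v_{2} + v_{7}  →  sig = (2; 1,1)
  P={1,4}:  v_{1} + v_{4} = v_{5} + 2·v_{6}  →  sig = (2; 1,2)
  P={2,5,7}:  v_{2} + v_{5} + v_{7} = 0  →  sig = (3; —)
  P={2,3,7}:  v_{2} + v_{3} + v_{7} = v_{8}  →  sig = (3; 1)
  P={2,5,6}:  v_{2} + v_{5} + v_{6} = v_{1}  →  sig = (3; 1)
  P={5,6,7}:  v_{5} + v_{6} + v_{7} = v_{4}  →  sig = (3; 1)

so the primitive-relation signature multiset is
[(2; —), (2; 1), (2; 1), (2; 1), (2; 1), (2; 1), (2; 1,1), (2; 1,1), (2; 1,1), (2; 1,2), (3; —), (3; 1), (3; 1), (3; 1)]


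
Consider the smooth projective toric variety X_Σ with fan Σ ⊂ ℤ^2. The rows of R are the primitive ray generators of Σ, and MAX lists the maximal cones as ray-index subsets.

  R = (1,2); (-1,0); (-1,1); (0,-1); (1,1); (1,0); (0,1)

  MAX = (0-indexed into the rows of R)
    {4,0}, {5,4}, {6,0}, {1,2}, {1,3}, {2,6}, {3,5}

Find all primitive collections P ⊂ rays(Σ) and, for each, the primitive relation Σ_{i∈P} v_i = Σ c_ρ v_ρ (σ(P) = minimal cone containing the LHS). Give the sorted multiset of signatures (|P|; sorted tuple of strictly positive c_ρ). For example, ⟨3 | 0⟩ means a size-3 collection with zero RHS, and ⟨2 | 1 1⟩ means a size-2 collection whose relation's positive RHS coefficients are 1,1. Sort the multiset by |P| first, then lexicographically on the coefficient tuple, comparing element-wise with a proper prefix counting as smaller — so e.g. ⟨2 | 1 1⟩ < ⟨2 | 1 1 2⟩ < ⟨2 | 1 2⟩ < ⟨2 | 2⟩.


14 collections generate NE(X_Σ); each relation:

  P={1,5}:  v_{1} + v_{5} = 0  so sig = ⟨2 | 0⟩
  P={3,6}:  v_{3} + v_{6} = 0  so sig = ⟨2 | 0⟩
  P={0,3}:  v_{0} + v_{3} = v_{4}  so sig = ⟨2 | 1⟩
  P={1,4}:  v_{1} + v_{4} = v_{6}  so sig = ⟨2 | 1⟩
  P={1,6}:  v_{1} + v_{6} = v_{2}  so sig = ⟨2 | 1⟩
  P={2,3}:  v_{2} + v_{3} = v_{1}  so sig = ⟨2 | 1⟩
  P={2,5}:  v_{2} + v_{5} = v_{6}  so sig = ⟨2 | 1⟩
  P={3,4}:  v_{3} + v_{4} = v_{5}  so sig = ⟨2 | 1⟩
  P={4,6}:  v_{4} + v_{6} = v_{0}  so sig = ⟨2 | 1⟩
  P={5,6}:  v_{5} + v_{6} = v_{4}  so sig = ⟨2 | 1⟩
  P={0,1}:  v_{0} + v_{1} = 2·v_{6}  so sig = ⟨2 | 2⟩
  P={0,5}:  v_{0} + v_{5} = 2·v_{4}  so sig = ⟨2 | 2⟩
  P={2,4}:  v_{2} + v_{4} = 2·v_{6}  so sig = ⟨2 | 2⟩
  P={0,2}:  v_{0} + v_{2} = 3·v_{6}  so sig = ⟨2 | 3⟩

so the primitive-relation signature multiset is
    |P|=2: 14 collections, coeffs (), (), (1), (1), (1), (1), (1), (1), (1), (1), (2), (2), (2), (3)


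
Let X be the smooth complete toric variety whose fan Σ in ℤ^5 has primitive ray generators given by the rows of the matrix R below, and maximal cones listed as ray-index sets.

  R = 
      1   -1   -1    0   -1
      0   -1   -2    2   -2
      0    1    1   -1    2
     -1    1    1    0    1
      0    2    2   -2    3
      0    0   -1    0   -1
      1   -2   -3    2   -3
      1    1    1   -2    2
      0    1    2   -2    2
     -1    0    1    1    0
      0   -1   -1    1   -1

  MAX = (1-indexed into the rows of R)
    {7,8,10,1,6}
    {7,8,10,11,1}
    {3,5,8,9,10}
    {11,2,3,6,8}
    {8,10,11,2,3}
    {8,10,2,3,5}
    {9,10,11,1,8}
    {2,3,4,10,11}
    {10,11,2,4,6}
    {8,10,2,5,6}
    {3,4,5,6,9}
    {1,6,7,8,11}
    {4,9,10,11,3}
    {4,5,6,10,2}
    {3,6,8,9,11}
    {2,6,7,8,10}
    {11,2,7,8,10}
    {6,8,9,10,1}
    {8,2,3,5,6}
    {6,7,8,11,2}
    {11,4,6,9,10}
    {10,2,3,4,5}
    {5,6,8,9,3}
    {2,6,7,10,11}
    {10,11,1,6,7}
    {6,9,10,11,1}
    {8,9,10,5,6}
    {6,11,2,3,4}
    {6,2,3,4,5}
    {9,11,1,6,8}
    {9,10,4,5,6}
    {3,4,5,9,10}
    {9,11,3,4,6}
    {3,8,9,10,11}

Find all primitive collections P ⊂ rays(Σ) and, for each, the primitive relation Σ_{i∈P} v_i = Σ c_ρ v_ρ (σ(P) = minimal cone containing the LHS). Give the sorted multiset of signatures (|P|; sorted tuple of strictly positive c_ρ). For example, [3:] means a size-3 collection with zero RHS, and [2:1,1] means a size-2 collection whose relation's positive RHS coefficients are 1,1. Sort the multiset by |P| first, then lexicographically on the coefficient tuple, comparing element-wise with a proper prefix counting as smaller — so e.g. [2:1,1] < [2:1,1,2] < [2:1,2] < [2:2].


The 13 primitive collections of Σ (r=11, n=5):

  {1,4}:  v_{1} + v_{4} = 0  ⇒ sig = [2:]
  {2,9}:  v_{2} + v_{9} = 0  ⇒ sig = [2:]
  {1,2}:  v_{1} + v_{2} = v_{7}  ⇒ sig = [2:1]
  {1,5}:  v_{1} + v_{5} = v_{8}  ⇒ sig = [2:1]
  {4,7}:  v_{4} + v_{7} = v_{2}  ⇒ sig = [2:1]
  {4,8}:  v_{4} + v_{8} = v_{5}  ⇒ sig = [2:1]
  {5,11}:  v_{5} + v_{11} = v_{3}  ⇒ sig = [2:1]
  {7,9}:  v_{7} + v_{9} = v_{1}  ⇒ sig = [2:1]
  {1,3}:  v_{1} + v_{3} = v_{8} + v_{11}  ⇒ sig = [2:1,1]
  {5,7}:  v_{5} + v_{7} = v_{2} + v_{8}  ⇒ sig = [2:1,1]
  {3,7}:  v_{3} + v_{7} = v_{2} + v_{8} + v_{11}  ⇒ sig = [2:1,1,1]
  {3,6,10}:  v_{3} + v_{6} + v_{10} = v_{4}  ⇒ sig = [3:1]
  {6,8,10,11}:  v_{6} + v_{8} + v_{10} + v_{11} = 0  ⇒ sig = [4:]

Hence PRS(X_Σ) =
[[2:], [2:], [2:1], [2:1], [2:1], [2:1], [2:1], [2:1], [2:1,1], [2:1,1], [2:1,1,1], [3:1], [4:]]


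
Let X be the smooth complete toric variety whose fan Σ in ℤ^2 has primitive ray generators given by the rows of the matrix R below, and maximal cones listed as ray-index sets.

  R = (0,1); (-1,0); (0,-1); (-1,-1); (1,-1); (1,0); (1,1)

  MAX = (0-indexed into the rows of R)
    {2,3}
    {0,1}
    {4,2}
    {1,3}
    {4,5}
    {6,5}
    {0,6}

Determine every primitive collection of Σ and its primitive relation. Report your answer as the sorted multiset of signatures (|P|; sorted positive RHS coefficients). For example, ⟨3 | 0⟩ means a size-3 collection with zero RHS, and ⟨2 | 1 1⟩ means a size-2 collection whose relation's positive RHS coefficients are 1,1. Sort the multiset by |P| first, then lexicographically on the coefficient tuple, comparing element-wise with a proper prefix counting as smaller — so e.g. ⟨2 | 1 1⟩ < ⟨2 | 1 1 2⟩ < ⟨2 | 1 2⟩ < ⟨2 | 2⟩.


The 14 primitive collections of Σ (r=7, n=2):

  P={0,2}:  v_{0} + v_{2} = 0  ⇒ sig = ⟨2 | 0⟩
  P={1,5}:  v_{1} + v_{5} = 0  ⇒ sig = ⟨2 | 0⟩
  P={3,6}:  v_{3} + v_{6} = 0  ⇒ sig = ⟨2 | 0⟩
  P={0,3}:  v_{0} + v_{3} = v_{1}  ⇒ sig = ⟨2 | 1⟩
  P={0,4}:  v_{0} + v_{4} = v_{5}  ⇒ sig = ⟨2 | 1⟩
  P={0,5}:  v_{0} + v_{5} = v_{6}  ⇒ sig = ⟨2 | 1⟩
  P={1,2}:  v_{1} + v_{2} = v_{3}  ⇒ sig = ⟨2 | 1⟩
  P={1,4}:  v_{1} + v_{4} = v_{2}  ⇒ sig = ⟨2 | 1⟩
  P={1,6}:  v_{1} + v_{6} = v_{0}  ⇒ sig = ⟨2 | 1⟩
  P={2,5}:  v_{2} + v_{5} = v_{4}  ⇒ sig = ⟨2 | 1⟩
  P={2,6}:  v_{2} + v_{6} = v_{5}  ⇒ sig = ⟨2 | 1⟩
  P={3,5}:  v_{3} + v_{5} = v_{2}  ⇒ sig = ⟨2 | 1⟩
  P={3,4}:  v_{3} + v_{4} = 2·v_{2}  ⇒ sig = ⟨2 | 2⟩
  P={4,6}:  v_{4} + v_{6} = 2·v_{5}  ⇒ sig = ⟨2 | 2⟩

so the primitive-relation signature multiset is
    |P|=2: 14 collections, coeffs (), (), (), (1), (1), (1), (1), (1), (1), (1), (1), (1), (2), (2)
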